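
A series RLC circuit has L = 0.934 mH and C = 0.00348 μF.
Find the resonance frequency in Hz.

Step 1 — Resonance condition Im(Z)=0 gives ω₀ = 1/√(LC).
Step 2 — ω₀ = 1/√(0.000934·3.48e-09) = 5.547e+05 rad/s.
Step 3 — f₀ = ω₀/(2π) = 8.828e+04 Hz.

f₀ = 8.828e+04 Hz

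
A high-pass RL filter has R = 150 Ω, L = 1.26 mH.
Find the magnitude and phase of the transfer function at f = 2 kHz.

Step 1 — Angular frequency: ω = 2π·2000 = 1.257e+04 rad/s.
Step 2 — Transfer function: H(jω) = jωL/(R + jωL).
Step 3 — Numerator jωL = j·15.83; denominator R + jωL = 150 + j15.83.
Step 4 — H = 0.01102 + j0.1044.
Step 5 — Magnitude: |H| = 0.105 (-19.6 dB); phase: φ = 84.0°.

|H| = 0.105 (-19.6 dB), φ = 84.0°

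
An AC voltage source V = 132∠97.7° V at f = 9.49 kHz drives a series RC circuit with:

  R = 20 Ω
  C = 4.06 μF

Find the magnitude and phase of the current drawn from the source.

Step 1 — Angular frequency: ω = 2π·f = 2π·9490 = 5.963e+04 rad/s.
Step 2 — Component impedances:
  R: Z = R = 20 Ω
  C: Z = 1/(jωC) = -j/(ω·C) = 0 - j4.131 Ω
Step 3 — Series combination: Z_total = R + C = 20 - j4.131 Ω = 20.42∠-11.7° Ω.
Step 4 — Source phasor: V = 132∠97.7° V = -17.69 + j130.8 V.
Step 5 — Ohm's law: I = V / Z_total = (-17.69 + j130.8) / (20 - j4.131) = -2.144 + j6.098 A.
Step 6 — Convert to polar: |I| = 6.464 A, ∠I = 109.4°.

I = 6.464∠109.4° A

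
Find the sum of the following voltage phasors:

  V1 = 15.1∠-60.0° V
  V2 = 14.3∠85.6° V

Step 1 — Convert each phasor to rectangular form:
  V1 = 15.1·(cos(-60.0°) + j·sin(-60.0°)) = 7.55 - j13.08 V
  V2 = 14.3·(cos(85.6°) + j·sin(85.6°)) = 1.097 + j14.26 V
Step 2 — Sum components: V_total = 8.647 + j1.181 V.
Step 3 — Convert to polar: |V_total| = 8.727 V, ∠V_total = 7.8°.

V_total = 8.727∠7.8° V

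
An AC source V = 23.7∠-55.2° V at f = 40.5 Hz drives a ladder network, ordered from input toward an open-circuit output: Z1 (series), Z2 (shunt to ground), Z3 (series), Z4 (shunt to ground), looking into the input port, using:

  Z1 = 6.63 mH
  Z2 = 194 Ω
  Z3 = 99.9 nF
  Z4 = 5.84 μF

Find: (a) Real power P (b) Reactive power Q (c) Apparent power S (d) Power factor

Step 1 — Angular frequency: ω = 2π·f = 2π·40.5 = 254.5 rad/s.
Step 2 — Component impedances:
  Z1: Z = jωL = j·254.5·0.00663 = 0 + j1.687 Ω
  Z2: Z = R = 194 Ω
  Z3: Z = 1/(jωC) = -j/(ω·C) = 0 - j3.934e+04 Ω
  Z4: Z = 1/(jωC) = -j/(ω·C) = 0 - j672.9 Ω
Step 3 — Ladder network (open output): work backward from the far end, alternating series and parallel combinations. Z_in = 194 + j0.7465 Ω = 194∠0.2° Ω.
Step 4 — Source phasor: V = 23.7∠-55.2° V = 13.53 - j19.46 V.
Step 5 — Current: I = V / Z = 0.06934 - j0.1006 A = 0.1222∠-55.4° A.
Step 6 — Complex power: S = V·I* = 2.895 + j0.01114 VA.
Step 7 — Real power: P = Re(S) = 2.895 W.
Step 8 — Reactive power: Q = Im(S) = 0.01114 VAR.
Step 9 — Apparent power: |S| = 2.895 VA.
Step 10 — Power factor: PF = P/|S| = 1 (lagging).

(a) P = 2.895 W  (b) Q = 0.01114 VAR  (c) S = 2.895 VA  (d) PF = 1 (lagging)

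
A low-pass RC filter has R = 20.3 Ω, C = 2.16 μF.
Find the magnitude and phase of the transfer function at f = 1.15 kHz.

Step 1 — Angular frequency: ω = 2π·1150 = 7226 rad/s.
Step 2 — Transfer function: H(jω) = 1/(1 + jωRC).
Step 3 — Denominator: 1 + jωRC = 1 + j·7226·20.3·2.16e-06 = 1 + j0.3168.
Step 4 — H = 0.9088 - j0.2879.
Step 5 — Magnitude: |H| = 0.9533 (-0.4 dB); phase: φ = -17.6°.

|H| = 0.9533 (-0.4 dB), φ = -17.6°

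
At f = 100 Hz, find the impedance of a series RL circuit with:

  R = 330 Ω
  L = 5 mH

Step 1 — Angular frequency: ω = 2π·f = 2π·100 = 628.3 rad/s.
Step 2 — Component impedances:
  R: Z = R = 330 Ω
  L: Z = jωL = j·628.3·0.005 = 0 + j3.142 Ω
Step 3 — Series combination: Z_total = R + L = 330 + j3.142 Ω = 330∠0.5° Ω.

Z = 330 + j3.142 Ω = 330∠0.5° Ω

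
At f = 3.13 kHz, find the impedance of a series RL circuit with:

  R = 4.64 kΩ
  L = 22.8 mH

Step 1 — Angular frequency: ω = 2π·f = 2π·3130 = 1.967e+04 rad/s.
Step 2 — Component impedances:
  R: Z = R = 4640 Ω
  L: Z = jωL = j·1.967e+04·0.0228 = 0 + j448.4 Ω
Step 3 — Series combination: Z_total = R + L = 4640 + j448.4 Ω = 4662∠5.5° Ω.

Z = 4640 + j448.4 Ω = 4662∠5.5° Ω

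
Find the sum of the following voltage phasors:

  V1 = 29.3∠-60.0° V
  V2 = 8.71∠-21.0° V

Step 1 — Convert each phasor to rectangular form:
  V1 = 29.3·(cos(-60.0°) + j·sin(-60.0°)) = 14.65 - j25.37 V
  V2 = 8.71·(cos(-21.0°) + j·sin(-21.0°)) = 8.131 - j3.121 V
Step 2 — Sum components: V_total = 22.78 - j28.5 V.
Step 3 — Convert to polar: |V_total| = 36.48 V, ∠V_total = -51.4°.

V_total = 36.48∠-51.4° V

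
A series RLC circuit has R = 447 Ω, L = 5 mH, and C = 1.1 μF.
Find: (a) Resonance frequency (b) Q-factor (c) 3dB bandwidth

Step 1 — Resonance condition Im(Z)=0 gives ω₀ = 1/√(LC).
Step 2 — ω₀ = 1/√(0.005·1.1e-06) = 1.348e+04 rad/s.
Step 3 — f₀ = ω₀/(2π) = 2146 Hz.
Step 4 — Series Q: Q = ω₀L/R = 1.348e+04·0.005/447 = 0.1508.
Step 5 — 3dB bandwidth: Δω = ω₀/Q = 8.94e+04 rad/s; BW = Δω/(2π) = 1.423e+04 Hz.

(a) f₀ = 2146 Hz  (b) Q = 0.1508  (c) BW = 1.423e+04 Hz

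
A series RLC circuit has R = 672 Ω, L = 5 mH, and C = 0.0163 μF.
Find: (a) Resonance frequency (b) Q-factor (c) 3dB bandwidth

Step 1 — Resonance: ω₀ = 1/√(LC) = 1/√(0.005·1.63e-08) = 1.108e+05 rad/s.
Step 2 — f₀ = ω₀/(2π) = 1.763e+04 Hz.
Step 3 — Series Q: Q = ω₀L/R = 1.108e+05·0.005/672 = 0.8242.
Step 4 — Bandwidth: Δω = ω₀/Q = 1.344e+05 rad/s; BW = Δω/(2π) = 2.139e+04 Hz.

(a) f₀ = 1.763e+04 Hz  (b) Q = 0.8242  (c) BW = 2.139e+04 Hz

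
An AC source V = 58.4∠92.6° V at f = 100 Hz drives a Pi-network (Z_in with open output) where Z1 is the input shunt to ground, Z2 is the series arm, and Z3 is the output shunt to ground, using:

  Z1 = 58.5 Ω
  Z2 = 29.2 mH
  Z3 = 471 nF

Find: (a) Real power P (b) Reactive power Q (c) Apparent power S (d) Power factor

Step 1 — Angular frequency: ω = 2π·f = 2π·100 = 628.3 rad/s.
Step 2 — Component impedances:
  Z1: Z = R = 58.5 Ω
  Z2: Z = jωL = j·628.3·0.0292 = 0 + j18.35 Ω
  Z3: Z = 1/(jωC) = -j/(ω·C) = 0 - j3379 Ω
Step 3 — With open output, the series arm Z2 and the output shunt Z3 appear in series to ground: Z2 + Z3 = 0 - j3361 Ω.
Step 4 — Parallel with input shunt Z1: Z_in = Z1 || (Z2 + Z3) = 58.48 - j1.018 Ω = 58.49∠-1.0° Ω.
Step 5 — Source phasor: V = 58.4∠92.6° V = -2.649 + j58.34 V.
Step 6 — Current: I = V / Z = -0.06264 + j0.9965 A = 0.9984∠93.6° A.
Step 7 — Complex power: S = V·I* = 58.3 - j1.015 VA.
Step 8 — Real power: P = Re(S) = 58.3 W.
Step 9 — Reactive power: Q = Im(S) = -1.015 VAR.
Step 10 — Apparent power: |S| = 58.31 VA.
Step 11 — Power factor: PF = P/|S| = 0.9998 (leading).

(a) P = 58.3 W  (b) Q = -1.015 VAR  (c) S = 58.31 VA  (d) PF = 0.9998 (leading)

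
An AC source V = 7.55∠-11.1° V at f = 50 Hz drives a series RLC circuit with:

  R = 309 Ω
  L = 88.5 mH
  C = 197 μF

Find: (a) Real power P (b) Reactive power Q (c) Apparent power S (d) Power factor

Step 1 — Angular frequency: ω = 2π·f = 2π·50 = 314.2 rad/s.
Step 2 — Component impedances:
  R: Z = R = 309 Ω
  L: Z = jωL = j·314.2·0.0885 = 0 + j27.8 Ω
  C: Z = 1/(jωC) = -j/(ω·C) = 0 - j16.16 Ω
Step 3 — Series combination: Z_total = R + L + C = 309 + j11.65 Ω = 309.2∠2.2° Ω.
Step 4 — Source phasor: V = 7.55∠-11.1° V = 7.409 - j1.454 V.
Step 5 — Current: I = V / Z = 0.02377 - j0.0056 A = 0.02442∠-13.3° A.
Step 6 — Complex power: S = V·I* = 0.1842 + j0.006942 VA.
Step 7 — Real power: P = Re(S) = 0.1842 W.
Step 8 — Reactive power: Q = Im(S) = 0.006942 VAR.
Step 9 — Apparent power: |S| = 0.1843 VA.
Step 10 — Power factor: PF = P/|S| = 0.9993 (lagging).

(a) P = 0.1842 W  (b) Q = 0.006942 VAR  (c) S = 0.1843 VA  (d) PF = 0.9993 (lagging)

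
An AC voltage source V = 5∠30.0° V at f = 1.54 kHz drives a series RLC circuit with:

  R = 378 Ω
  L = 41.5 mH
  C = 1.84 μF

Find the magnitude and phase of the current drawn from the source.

Step 1 — Angular frequency: ω = 2π·f = 2π·1540 = 9676 rad/s.
Step 2 — Component impedances:
  R: Z = R = 378 Ω
  L: Z = jωL = j·9676·0.0415 = 0 + j401.6 Ω
  C: Z = 1/(jωC) = -j/(ω·C) = 0 - j56.17 Ω
Step 3 — Series combination: Z_total = R + L + C = 378 + j345.4 Ω = 512∠42.4° Ω.
Step 4 — Source phasor: V = 5∠30.0° V = 4.33 + j2.5 V.
Step 5 — Ohm's law: I = V / Z_total = (4.33 + j2.5) / (378 + j345.4) = 0.009536 - j0.0021 A.
Step 6 — Convert to polar: |I| = 0.009765 A, ∠I = -12.4°.

I = 0.009765∠-12.4° A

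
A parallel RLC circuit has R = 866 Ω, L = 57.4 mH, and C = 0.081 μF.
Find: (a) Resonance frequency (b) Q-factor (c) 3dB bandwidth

Step 1 — Resonance: ω₀ = 1/√(LC) = 1/√(0.0574·8.1e-08) = 1.467e+04 rad/s.
Step 2 — f₀ = ω₀/(2π) = 2334 Hz.
Step 3 — Parallel Q: Q = R/(ω₀L) = 866/(1.467e+04·0.0574) = 1.029.
Step 4 — Bandwidth: Δω = ω₀/Q = 1.426e+04 rad/s; BW = Δω/(2π) = 2269 Hz.

(a) f₀ = 2334 Hz  (b) Q = 1.029  (c) BW = 2269 Hz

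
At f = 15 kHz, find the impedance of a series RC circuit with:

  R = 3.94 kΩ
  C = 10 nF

Step 1 — Angular frequency: ω = 2π·f = 2π·1.5e+04 = 9.425e+04 rad/s.
Step 2 — Component impedances:
  R: Z = R = 3940 Ω
  C: Z = 1/(jωC) = -j/(ω·C) = 0 - j1061 Ω
Step 3 — Series combination: Z_total = R + C = 3940 - j1061 Ω = 4080∠-15.1° Ω.

Z = 3940 - j1061 Ω = 4080∠-15.1° Ω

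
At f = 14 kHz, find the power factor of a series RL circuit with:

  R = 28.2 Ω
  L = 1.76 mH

Step 1 — Angular frequency: ω = 2π·f = 2π·1.4e+04 = 8.796e+04 rad/s.
Step 2 — Component impedances:
  R: Z = R = 28.2 Ω
  L: Z = jωL = j·8.796e+04·0.00176 = 0 + j154.8 Ω
Step 3 — Series combination: Z_total = R + L = 28.2 + j154.8 Ω = 157.4∠79.7° Ω.
Step 4 — Power factor: PF = cos(φ) = Re(Z)/|Z| = 28.2/157.4 = 0.1792.
Step 5 — Type: Im(Z) = 154.8 ⇒ lagging (phase φ = 79.7°).

PF = 0.1792 (lagging, φ = 79.7°)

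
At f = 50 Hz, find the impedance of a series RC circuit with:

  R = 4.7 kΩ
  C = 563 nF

Step 1 — Angular frequency: ω = 2π·f = 2π·50 = 314.2 rad/s.
Step 2 — Component impedances:
  R: Z = R = 4700 Ω
  C: Z = 1/(jωC) = -j/(ω·C) = 0 - j5654 Ω
Step 3 — Series combination: Z_total = R + C = 4700 - j5654 Ω = 7352∠-50.3° Ω.

Z = 4700 - j5654 Ω = 7352∠-50.3° Ω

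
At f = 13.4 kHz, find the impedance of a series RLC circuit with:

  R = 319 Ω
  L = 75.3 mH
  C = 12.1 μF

Step 1 — Angular frequency: ω = 2π·f = 2π·1.34e+04 = 8.419e+04 rad/s.
Step 2 — Component impedances:
  R: Z = R = 319 Ω
  L: Z = jωL = j·8.419e+04·0.0753 = 0 + j6340 Ω
  C: Z = 1/(jωC) = -j/(ω·C) = 0 - j0.9816 Ω
Step 3 — Series combination: Z_total = R + L + C = 319 + j6339 Ω = 6347∠87.1° Ω.

Z = 319 + j6339 Ω = 6347∠87.1° Ω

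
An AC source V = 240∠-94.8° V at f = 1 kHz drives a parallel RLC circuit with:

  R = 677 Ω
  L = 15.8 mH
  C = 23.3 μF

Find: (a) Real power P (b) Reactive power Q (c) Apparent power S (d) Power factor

Step 1 — Angular frequency: ω = 2π·f = 2π·1000 = 6283 rad/s.
Step 2 — Component impedances:
  R: Z = R = 677 Ω
  L: Z = jωL = j·6283·0.0158 = 0 + j99.27 Ω
  C: Z = 1/(jωC) = -j/(ω·C) = 0 - j6.831 Ω
Step 3 — Parallel combination: 1/Z_total = 1/R + 1/L + 1/C; Z_total = 0.07947 - j7.335 Ω = 7.335∠-89.4° Ω.
Step 4 — Source phasor: V = 240∠-94.8° V = -20.08 - j239.2 V.
Step 5 — Current: I = V / Z = 32.57 - j3.091 A = 32.72∠-5.4° A.
Step 6 — Complex power: S = V·I* = 85.08 - j7852 VA.
Step 7 — Real power: P = Re(S) = 85.08 W.
Step 8 — Reactive power: Q = Im(S) = -7852 VAR.
Step 9 — Apparent power: |S| = 7853 VA.
Step 10 — Power factor: PF = P/|S| = 0.01083 (leading).

(a) P = 85.08 W  (b) Q = -7852 VAR  (c) S = 7853 VA  (d) PF = 0.01083 (leading)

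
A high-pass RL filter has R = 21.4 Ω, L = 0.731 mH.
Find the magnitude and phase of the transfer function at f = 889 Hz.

Step 1 — Angular frequency: ω = 2π·889 = 5586 rad/s.
Step 2 — Transfer function: H(jω) = jωL/(R + jωL).
Step 3 — Numerator jωL = j·4.083; denominator R + jωL = 21.4 + j4.083.
Step 4 — H = 0.03513 + j0.1841.
Step 5 — Magnitude: |H| = 0.1874 (-14.5 dB); phase: φ = 79.2°.

|H| = 0.1874 (-14.5 dB), φ = 79.2°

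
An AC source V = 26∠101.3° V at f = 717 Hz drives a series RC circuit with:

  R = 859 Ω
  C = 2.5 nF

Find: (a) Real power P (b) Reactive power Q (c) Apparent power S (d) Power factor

Step 1 — Angular frequency: ω = 2π·f = 2π·717 = 4505 rad/s.
Step 2 — Component impedances:
  R: Z = R = 859 Ω
  C: Z = 1/(jωC) = -j/(ω·C) = 0 - j8.879e+04 Ω
Step 3 — Series combination: Z_total = R + C = 859 - j8.879e+04 Ω = 8.879e+04∠-89.4° Ω.
Step 4 — Source phasor: V = 26∠101.3° V = -5.095 + j25.5 V.
Step 5 — Current: I = V / Z = -0.0002877 - j5.46e-05 A = 0.0002928∠-169.3° A.
Step 6 — Complex power: S = V·I* = 7.365e-05 - j0.007613 VA.
Step 7 — Real power: P = Re(S) = 7.365e-05 W.
Step 8 — Reactive power: Q = Im(S) = -0.007613 VAR.
Step 9 — Apparent power: |S| = 0.007613 VA.
Step 10 — Power factor: PF = P/|S| = 0.009674 (leading).

(a) P = 7.365e-05 W  (b) Q = -0.007613 VAR  (c) S = 0.007613 VA  (d) PF = 0.009674 (leading)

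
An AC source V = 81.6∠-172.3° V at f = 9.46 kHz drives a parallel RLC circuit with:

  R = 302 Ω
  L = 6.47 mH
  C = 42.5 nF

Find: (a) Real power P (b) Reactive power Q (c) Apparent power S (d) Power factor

Step 1 — Angular frequency: ω = 2π·f = 2π·9460 = 5.944e+04 rad/s.
Step 2 — Component impedances:
  R: Z = R = 302 Ω
  L: Z = jωL = j·5.944e+04·0.00647 = 0 + j384.6 Ω
  C: Z = 1/(jωC) = -j/(ω·C) = 0 - j395.9 Ω
Step 3 — Parallel combination: 1/Z_total = 1/R + 1/L + 1/C; Z_total = 301.8 + j6.76 Ω = 301.9∠1.3° Ω.
Step 4 — Source phasor: V = 81.6∠-172.3° V = -80.86 - j10.93 V.
Step 5 — Current: I = V / Z = -0.2686 - j0.03021 A = 0.2703∠-173.6° A.
Step 6 — Complex power: S = V·I* = 22.05 + j0.4938 VA.
Step 7 — Real power: P = Re(S) = 22.05 W.
Step 8 — Reactive power: Q = Im(S) = 0.4938 VAR.
Step 9 — Apparent power: |S| = 22.05 VA.
Step 10 — Power factor: PF = P/|S| = 0.9997 (lagging).

(a) P = 22.05 W  (b) Q = 0.4938 VAR  (c) S = 22.05 VA  (d) PF = 0.9997 (lagging)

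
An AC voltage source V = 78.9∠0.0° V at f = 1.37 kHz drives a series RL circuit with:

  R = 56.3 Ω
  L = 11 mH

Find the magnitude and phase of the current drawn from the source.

Step 1 — Angular frequency: ω = 2π·f = 2π·1370 = 8608 rad/s.
Step 2 — Component impedances:
  R: Z = R = 56.3 Ω
  L: Z = jωL = j·8608·0.011 = 0 + j94.69 Ω
Step 3 — Series combination: Z_total = R + L = 56.3 + j94.69 Ω = 110.2∠59.3° Ω.
Step 4 — Source phasor: V = 78.9∠0.0° V = 78.9 V.
Step 5 — Ohm's law: I = V / Z_total = (78.9) / (56.3 + j94.69) = 0.366 - j0.6156 A.
Step 6 — Convert to polar: |I| = 0.7162 A, ∠I = -59.3°.

I = 0.7162∠-59.3° A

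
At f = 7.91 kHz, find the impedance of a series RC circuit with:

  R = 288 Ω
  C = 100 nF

Step 1 — Angular frequency: ω = 2π·f = 2π·7910 = 4.97e+04 rad/s.
Step 2 — Component impedances:
  R: Z = R = 288 Ω
  C: Z = 1/(jωC) = -j/(ω·C) = 0 - j201.2 Ω
Step 3 — Series combination: Z_total = R + C = 288 - j201.2 Ω = 351.3∠-34.9° Ω.

Z = 288 - j201.2 Ω = 351.3∠-34.9° Ω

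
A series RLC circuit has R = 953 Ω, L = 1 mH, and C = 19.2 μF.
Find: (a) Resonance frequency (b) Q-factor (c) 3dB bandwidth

Step 1 — Resonance: ω₀ = 1/√(LC) = 1/√(0.001·1.92e-05) = 7217 rad/s.
Step 2 — f₀ = ω₀/(2π) = 1149 Hz.
Step 3 — Series Q: Q = ω₀L/R = 7217·0.001/953 = 0.007573.
Step 4 — Bandwidth: Δω = ω₀/Q = 9.53e+05 rad/s; BW = Δω/(2π) = 1.517e+05 Hz.

(a) f₀ = 1149 Hz  (b) Q = 0.007573  (c) BW = 1.517e+05 Hz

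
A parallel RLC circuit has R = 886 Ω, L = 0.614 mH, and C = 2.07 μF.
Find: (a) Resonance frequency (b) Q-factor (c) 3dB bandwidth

Step 1 — Resonance: ω₀ = 1/√(LC) = 1/√(0.000614·2.07e-06) = 2.805e+04 rad/s.
Step 2 — f₀ = ω₀/(2π) = 4464 Hz.
Step 3 — Parallel Q: Q = R/(ω₀L) = 886/(2.805e+04·0.000614) = 51.44.
Step 4 — Bandwidth: Δω = ω₀/Q = 545.3 rad/s; BW = Δω/(2π) = 86.78 Hz.

(a) f₀ = 4464 Hz  (b) Q = 51.44  (c) BW = 86.78 Hz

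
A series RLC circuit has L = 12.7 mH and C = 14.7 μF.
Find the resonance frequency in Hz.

Step 1 — Resonance condition Im(Z)=0 gives ω₀ = 1/√(LC).
Step 2 — ω₀ = 1/√(0.0127·1.47e-05) = 2314 rad/s.
Step 3 — f₀ = ω₀/(2π) = 368.3 Hz.

f₀ = 368.3 Hz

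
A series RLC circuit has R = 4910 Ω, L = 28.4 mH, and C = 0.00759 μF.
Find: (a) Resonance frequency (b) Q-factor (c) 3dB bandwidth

Step 1 — Resonance condition Im(Z)=0 gives ω₀ = 1/√(LC).
Step 2 — ω₀ = 1/√(0.0284·7.59e-09) = 6.811e+04 rad/s.
Step 3 — f₀ = ω₀/(2π) = 1.084e+04 Hz.
Step 4 — Series Q: Q = ω₀L/R = 6.811e+04·0.0284/4910 = 0.394.
Step 5 — 3dB bandwidth: Δω = ω₀/Q = 1.729e+05 rad/s; BW = Δω/(2π) = 2.752e+04 Hz.

(a) f₀ = 1.084e+04 Hz  (b) Q = 0.394  (c) BW = 2.752e+04 Hz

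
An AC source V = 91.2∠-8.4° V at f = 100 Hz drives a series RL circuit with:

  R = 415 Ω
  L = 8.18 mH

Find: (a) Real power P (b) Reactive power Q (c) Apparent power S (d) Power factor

Step 1 — Angular frequency: ω = 2π·f = 2π·100 = 628.3 rad/s.
Step 2 — Component impedances:
  R: Z = R = 415 Ω
  L: Z = jωL = j·628.3·0.00818 = 0 + j5.14 Ω
Step 3 — Series combination: Z_total = R + L = 415 + j5.14 Ω = 415∠0.7° Ω.
Step 4 — Source phasor: V = 91.2∠-8.4° V = 90.22 - j13.32 V.
Step 5 — Current: I = V / Z = 0.217 - j0.03479 A = 0.2197∠-9.1° A.
Step 6 — Complex power: S = V·I* = 20.04 + j0.2482 VA.
Step 7 — Real power: P = Re(S) = 20.04 W.
Step 8 — Reactive power: Q = Im(S) = 0.2482 VAR.
Step 9 — Apparent power: |S| = 20.04 VA.
Step 10 — Power factor: PF = P/|S| = 0.9999 (lagging).

(a) P = 20.04 W  (b) Q = 0.2482 VAR  (c) S = 20.04 VA  (d) PF = 0.9999 (lagging)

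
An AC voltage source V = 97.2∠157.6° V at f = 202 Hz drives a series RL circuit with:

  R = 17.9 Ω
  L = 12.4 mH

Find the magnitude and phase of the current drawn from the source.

Step 1 — Angular frequency: ω = 2π·f = 2π·202 = 1269 rad/s.
Step 2 — Component impedances:
  R: Z = R = 17.9 Ω
  L: Z = jωL = j·1269·0.0124 = 0 + j15.74 Ω
Step 3 — Series combination: Z_total = R + L = 17.9 + j15.74 Ω = 23.83∠41.3° Ω.
Step 4 — Source phasor: V = 97.2∠157.6° V = -89.87 + j37.04 V.
Step 5 — Ohm's law: I = V / Z_total = (-89.87 + j37.04) / (17.9 + j15.74) = -1.805 + j3.657 A.
Step 6 — Convert to polar: |I| = 4.078 A, ∠I = 116.3°.

I = 4.078∠116.3° A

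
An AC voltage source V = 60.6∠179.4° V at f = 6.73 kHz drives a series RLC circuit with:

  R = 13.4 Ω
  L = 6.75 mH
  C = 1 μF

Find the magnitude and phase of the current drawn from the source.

Step 1 — Angular frequency: ω = 2π·f = 2π·6730 = 4.229e+04 rad/s.
Step 2 — Component impedances:
  R: Z = R = 13.4 Ω
  L: Z = jωL = j·4.229e+04·0.00675 = 0 + j285.4 Ω
  C: Z = 1/(jωC) = -j/(ω·C) = 0 - j23.65 Ω
Step 3 — Series combination: Z_total = R + L + C = 13.4 + j261.8 Ω = 262.1∠87.1° Ω.
Step 4 — Source phasor: V = 60.6∠179.4° V = -60.6 + j0.6346 V.
Step 5 — Ohm's law: I = V / Z_total = (-60.6 + j0.6346) / (13.4 + j261.8) = -0.0094 + j0.231 A.
Step 6 — Convert to polar: |I| = 0.2312 A, ∠I = 92.3°.

I = 0.2312∠92.3° A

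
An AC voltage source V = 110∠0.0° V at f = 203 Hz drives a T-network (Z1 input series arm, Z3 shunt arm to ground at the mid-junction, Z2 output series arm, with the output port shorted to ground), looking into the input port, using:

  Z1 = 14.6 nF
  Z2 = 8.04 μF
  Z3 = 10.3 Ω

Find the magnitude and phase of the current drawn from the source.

Step 1 — Angular frequency: ω = 2π·f = 2π·203 = 1275 rad/s.
Step 2 — Component impedances:
  Z1: Z = 1/(jωC) = -j/(ω·C) = 0 - j5.37e+04 Ω
  Z2: Z = 1/(jωC) = -j/(ω·C) = 0 - j97.51 Ω
  Z3: Z = R = 10.3 Ω
Step 3 — With the output port shorted to ground, the output series arm Z2 runs from the junction to ground; the shunt arm Z3 also runs from the junction to ground. They appear in parallel: Z3 || Z2 = 10.19 - j1.076 Ω.
Step 4 — Series with input arm Z1: Z_in = Z1 + (Z3 || Z2) = 10.19 - j5.37e+04 Ω = 5.37e+04∠-90.0° Ω.
Step 5 — Source phasor: V = 110∠0.0° V = 110 V.
Step 6 — Ohm's law: I = V / Z_total = (110) / (10.19 - j5.37e+04) = 3.886e-07 + j0.002048 A.
Step 7 — Convert to polar: |I| = 0.002048 A, ∠I = 90.0°.

I = 0.002048∠90.0° A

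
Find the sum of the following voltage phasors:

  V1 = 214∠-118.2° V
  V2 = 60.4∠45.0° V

Step 1 — Convert each phasor to rectangular form:
  V1 = 214·(cos(-118.2°) + j·sin(-118.2°)) = -101.1 - j188.6 V
  V2 = 60.4·(cos(45.0°) + j·sin(45.0°)) = 42.71 + j42.71 V
Step 2 — Sum components: V_total = -58.42 - j145.9 V.
Step 3 — Convert to polar: |V_total| = 157.2 V, ∠V_total = -111.8°.

V_total = 157.2∠-111.8° V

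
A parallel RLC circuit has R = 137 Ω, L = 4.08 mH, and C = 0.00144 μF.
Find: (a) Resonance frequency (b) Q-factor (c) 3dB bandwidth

Step 1 — Resonance: ω₀ = 1/√(LC) = 1/√(0.00408·1.44e-09) = 4.126e+05 rad/s.
Step 2 — f₀ = ω₀/(2π) = 6.566e+04 Hz.
Step 3 — Parallel Q: Q = R/(ω₀L) = 137/(4.126e+05·0.00408) = 0.08139.
Step 4 — Bandwidth: Δω = ω₀/Q = 5.069e+06 rad/s; BW = Δω/(2π) = 8.067e+05 Hz.

(a) f₀ = 6.566e+04 Hz  (b) Q = 0.08139  (c) BW = 8.067e+05 Hz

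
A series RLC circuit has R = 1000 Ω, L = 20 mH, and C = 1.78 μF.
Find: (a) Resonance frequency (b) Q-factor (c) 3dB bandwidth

Step 1 — Resonance: ω₀ = 1/√(LC) = 1/√(0.02·1.78e-06) = 5300 rad/s.
Step 2 — f₀ = ω₀/(2π) = 843.5 Hz.
Step 3 — Series Q: Q = ω₀L/R = 5300·0.02/1000 = 0.106.
Step 4 — Bandwidth: Δω = ω₀/Q = 5e+04 rad/s; BW = Δω/(2π) = 7958 Hz.

(a) f₀ = 843.5 Hz  (b) Q = 0.106  (c) BW = 7958 Hz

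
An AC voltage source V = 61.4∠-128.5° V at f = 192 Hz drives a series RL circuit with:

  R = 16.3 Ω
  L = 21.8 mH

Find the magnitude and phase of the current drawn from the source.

Step 1 — Angular frequency: ω = 2π·f = 2π·192 = 1206 rad/s.
Step 2 — Component impedances:
  R: Z = R = 16.3 Ω
  L: Z = jωL = j·1206·0.0218 = 0 + j26.3 Ω
Step 3 — Series combination: Z_total = R + L = 16.3 + j26.3 Ω = 30.94∠58.2° Ω.
Step 4 — Source phasor: V = 61.4∠-128.5° V = -38.22 - j48.05 V.
Step 5 — Ohm's law: I = V / Z_total = (-38.22 - j48.05) / (16.3 + j26.3) = -1.971 + j0.2319 A.
Step 6 — Convert to polar: |I| = 1.984 A, ∠I = 173.3°.

I = 1.984∠173.3° A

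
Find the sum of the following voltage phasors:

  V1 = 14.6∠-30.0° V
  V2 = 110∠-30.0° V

Step 1 — Convert each phasor to rectangular form:
  V1 = 14.6·(cos(-30.0°) + j·sin(-30.0°)) = 12.64 - j7.3 V
  V2 = 110·(cos(-30.0°) + j·sin(-30.0°)) = 95.26 - j55 V
Step 2 — Sum components: V_total = 107.9 - j62.3 V.
Step 3 — Convert to polar: |V_total| = 124.6 V, ∠V_total = -30.0°.

V_total = 124.6∠-30.0° V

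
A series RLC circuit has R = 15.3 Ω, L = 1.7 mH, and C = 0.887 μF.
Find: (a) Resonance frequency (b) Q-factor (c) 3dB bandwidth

Step 1 — Resonance: ω₀ = 1/√(LC) = 1/√(0.0017·8.87e-07) = 2.575e+04 rad/s.
Step 2 — f₀ = ω₀/(2π) = 4099 Hz.
Step 3 — Series Q: Q = ω₀L/R = 2.575e+04·0.0017/15.3 = 2.861.
Step 4 — Bandwidth: Δω = ω₀/Q = 9000 rad/s; BW = Δω/(2π) = 1432 Hz.

(a) f₀ = 4099 Hz  (b) Q = 2.861  (c) BW = 1432 Hz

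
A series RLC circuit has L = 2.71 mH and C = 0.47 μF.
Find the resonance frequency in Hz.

Step 1 — Resonance condition Im(Z)=0 gives ω₀ = 1/√(LC).
Step 2 — ω₀ = 1/√(0.00271·4.7e-07) = 2.802e+04 rad/s.
Step 3 — f₀ = ω₀/(2π) = 4460 Hz.

f₀ = 4460 Hz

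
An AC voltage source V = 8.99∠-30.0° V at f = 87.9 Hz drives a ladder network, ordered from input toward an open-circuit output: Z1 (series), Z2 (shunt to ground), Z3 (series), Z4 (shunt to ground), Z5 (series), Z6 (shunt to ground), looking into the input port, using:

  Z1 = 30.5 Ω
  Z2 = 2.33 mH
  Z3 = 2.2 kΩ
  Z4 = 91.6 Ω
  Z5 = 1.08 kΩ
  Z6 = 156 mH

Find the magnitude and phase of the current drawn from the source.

Step 1 — Angular frequency: ω = 2π·f = 2π·87.9 = 552.3 rad/s.
Step 2 — Component impedances:
  Z1: Z = R = 30.5 Ω
  Z2: Z = jωL = j·552.3·0.00233 = 0 + j1.287 Ω
  Z3: Z = R = 2200 Ω
  Z4: Z = R = 91.6 Ω
  Z5: Z = R = 1080 Ω
  Z6: Z = jωL = j·552.3·0.156 = 0 + j86.16 Ω
Step 3 — Ladder network (open output): work backward from the far end, alternating series and parallel combinations. Z_in = 30.5 + j1.287 Ω = 30.53∠2.4° Ω.
Step 4 — Source phasor: V = 8.99∠-30.0° V = 7.786 - j4.495 V.
Step 5 — Ohm's law: I = V / Z_total = (7.786 - j4.495) / (30.5 + j1.287) = 0.2486 - j0.1579 A.
Step 6 — Convert to polar: |I| = 0.2945 A, ∠I = -32.4°.

I = 0.2945∠-32.4° A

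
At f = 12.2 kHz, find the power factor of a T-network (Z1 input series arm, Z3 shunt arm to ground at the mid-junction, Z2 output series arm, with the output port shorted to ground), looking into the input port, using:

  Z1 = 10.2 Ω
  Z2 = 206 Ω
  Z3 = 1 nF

Step 1 — Angular frequency: ω = 2π·f = 2π·1.22e+04 = 7.665e+04 rad/s.
Step 2 — Component impedances:
  Z1: Z = R = 10.2 Ω
  Z2: Z = R = 206 Ω
  Z3: Z = 1/(jωC) = -j/(ω·C) = 0 - j1.305e+04 Ω
Step 3 — With the output port shorted to ground, the output series arm Z2 runs from the junction to ground; the shunt arm Z3 also runs from the junction to ground. They appear in parallel: Z3 || Z2 = 205.9 - j3.252 Ω.
Step 4 — Series with input arm Z1: Z_in = Z1 + (Z3 || Z2) = 216.1 - j3.252 Ω = 216.2∠-0.9° Ω.
Step 5 — Power factor: PF = cos(φ) = Re(Z)/|Z| = 216.15/216.17 = 0.9999.
Step 6 — Type: Im(Z) = -3.252 ⇒ leading (phase φ = -0.9°).

PF = 0.9999 (leading, φ = -0.9°)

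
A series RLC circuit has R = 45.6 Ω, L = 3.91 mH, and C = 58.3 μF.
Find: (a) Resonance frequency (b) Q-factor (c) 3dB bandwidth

Step 1 — Resonance: ω₀ = 1/√(LC) = 1/√(0.00391·5.83e-05) = 2094 rad/s.
Step 2 — f₀ = ω₀/(2π) = 333.3 Hz.
Step 3 — Series Q: Q = ω₀L/R = 2094·0.00391/45.6 = 0.1796.
Step 4 — Bandwidth: Δω = ω₀/Q = 1.166e+04 rad/s; BW = Δω/(2π) = 1856 Hz.

(a) f₀ = 333.3 Hz  (b) Q = 0.1796  (c) BW = 1856 Hz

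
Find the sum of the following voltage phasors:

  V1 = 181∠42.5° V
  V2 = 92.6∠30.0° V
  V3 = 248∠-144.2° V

Step 1 — Convert each phasor to rectangular form:
  V1 = 181·(cos(42.5°) + j·sin(42.5°)) = 133.4 + j122.3 V
  V2 = 92.6·(cos(30.0°) + j·sin(30.0°)) = 80.19 + j46.3 V
  V3 = 248·(cos(-144.2°) + j·sin(-144.2°)) = -201.1 - j145.1 V
Step 2 — Sum components: V_total = 12.5 + j23.51 V.
Step 3 — Convert to polar: |V_total| = 26.63 V, ∠V_total = 62.0°.

V_total = 26.63∠62.0° V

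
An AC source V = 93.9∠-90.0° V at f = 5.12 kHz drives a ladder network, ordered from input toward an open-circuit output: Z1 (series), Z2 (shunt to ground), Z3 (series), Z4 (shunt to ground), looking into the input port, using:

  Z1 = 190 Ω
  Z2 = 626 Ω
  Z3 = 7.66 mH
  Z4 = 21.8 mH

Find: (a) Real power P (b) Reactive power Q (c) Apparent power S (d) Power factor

Step 1 — Angular frequency: ω = 2π·f = 2π·5120 = 3.217e+04 rad/s.
Step 2 — Component impedances:
  Z1: Z = R = 190 Ω
  Z2: Z = R = 626 Ω
  Z3: Z = jωL = j·3.217e+04·0.00766 = 0 + j246.4 Ω
  Z4: Z = jωL = j·3.217e+04·0.0218 = 0 + j701.3 Ω
Step 3 — Ladder network (open output): work backward from the far end, alternating series and parallel combinations. Z_in = 625.8 + j287.9 Ω = 688.9∠24.7° Ω.
Step 4 — Source phasor: V = 93.9∠-90.0° V = 0 - j93.9 V.
Step 5 — Current: I = V / Z = -0.05696 - j0.1238 A = 0.1363∠-114.7° A.
Step 6 — Complex power: S = V·I* = 11.63 + j5.349 VA.
Step 7 — Real power: P = Re(S) = 11.63 W.
Step 8 — Reactive power: Q = Im(S) = 5.349 VAR.
Step 9 — Apparent power: |S| = 12.8 VA.
Step 10 — Power factor: PF = P/|S| = 0.9085 (lagging).

(a) P = 11.63 W  (b) Q = 5.349 VAR  (c) S = 12.8 VA  (d) PF = 0.9085 (lagging)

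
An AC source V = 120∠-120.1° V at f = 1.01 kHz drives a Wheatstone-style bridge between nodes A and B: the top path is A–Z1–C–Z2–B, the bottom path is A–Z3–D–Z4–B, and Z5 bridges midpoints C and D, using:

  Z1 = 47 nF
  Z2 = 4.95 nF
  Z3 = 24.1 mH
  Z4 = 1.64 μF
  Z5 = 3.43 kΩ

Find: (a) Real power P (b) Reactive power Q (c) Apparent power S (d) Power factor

Step 1 — Angular frequency: ω = 2π·f = 2π·1010 = 6346 rad/s.
Step 2 — Component impedances:
  Z1: Z = 1/(jωC) = -j/(ω·C) = 0 - j3353 Ω
  Z2: Z = 1/(jωC) = -j/(ω·C) = 0 - j3.183e+04 Ω
  Z3: Z = jωL = j·6346·0.0241 = 0 + j152.9 Ω
  Z4: Z = 1/(jωC) = -j/(ω·C) = 0 - j96.08 Ω
  Z5: Z = R = 3430 Ω
Step 3 — Bridge requires nodal analysis (the Z5 bridge couples midpoints C and D, so the two paths cannot be reduced to a simple series/parallel combination). Setting node B to ground and injecting 1 A at node A, the 3-node admittance system at A, C, D solves to V_A = Z_AB = 3.703 + j60.09 Ω = 60.2∠86.5° Ω.
Step 4 — Source phasor: V = 120∠-120.1° V = -60.18 - j103.8 V.
Step 5 — Current: I = V / Z = -1.783 + j0.8917 A = 1.993∠153.4° A.
Step 6 — Complex power: S = V·I* = 14.71 + j238.7 VA.
Step 7 — Real power: P = Re(S) = 14.71 W.
Step 8 — Reactive power: Q = Im(S) = 238.7 VAR.
Step 9 — Apparent power: |S| = 239.2 VA.
Step 10 — Power factor: PF = P/|S| = 0.06151 (lagging).

(a) P = 14.71 W  (b) Q = 238.7 VAR  (c) S = 239.2 VA  (d) PF = 0.06151 (lagging)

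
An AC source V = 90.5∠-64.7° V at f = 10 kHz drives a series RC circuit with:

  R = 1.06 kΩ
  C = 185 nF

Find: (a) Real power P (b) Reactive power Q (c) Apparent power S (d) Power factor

Step 1 — Angular frequency: ω = 2π·f = 2π·1e+04 = 6.283e+04 rad/s.
Step 2 — Component impedances:
  R: Z = R = 1060 Ω
  C: Z = 1/(jωC) = -j/(ω·C) = 0 - j86.03 Ω
Step 3 — Series combination: Z_total = R + C = 1060 - j86.03 Ω = 1063∠-4.6° Ω.
Step 4 — Source phasor: V = 90.5∠-64.7° V = 38.68 - j81.82 V.
Step 5 — Current: I = V / Z = 0.04247 - j0.07374 A = 0.0851∠-60.1° A.
Step 6 — Complex power: S = V·I* = 7.676 - j0.623 VA.
Step 7 — Real power: P = Re(S) = 7.676 W.
Step 8 — Reactive power: Q = Im(S) = -0.623 VAR.
Step 9 — Apparent power: |S| = 7.701 VA.
Step 10 — Power factor: PF = P/|S| = 0.9967 (leading).

(a) P = 7.676 W  (b) Q = -0.623 VAR  (c) S = 7.701 VA  (d) PF = 0.9967 (leading)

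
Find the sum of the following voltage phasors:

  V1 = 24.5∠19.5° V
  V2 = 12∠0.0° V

Step 1 — Convert each phasor to rectangular form:
  V1 = 24.5·(cos(19.5°) + j·sin(19.5°)) = 23.09 + j8.178 V
  V2 = 12·(cos(0.0°) + j·sin(0.0°)) = 12 V
Step 2 — Sum components: V_total = 35.09 + j8.178 V.
Step 3 — Convert to polar: |V_total| = 36.04 V, ∠V_total = 13.1°.

V_total = 36.04∠13.1° V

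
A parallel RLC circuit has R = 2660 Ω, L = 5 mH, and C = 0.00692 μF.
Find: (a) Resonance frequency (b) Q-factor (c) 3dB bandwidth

Step 1 — Resonance: ω₀ = 1/√(LC) = 1/√(0.005·6.92e-09) = 1.7e+05 rad/s.
Step 2 — f₀ = ω₀/(2π) = 2.706e+04 Hz.
Step 3 — Parallel Q: Q = R/(ω₀L) = 2660/(1.7e+05·0.005) = 3.129.
Step 4 — Bandwidth: Δω = ω₀/Q = 5.433e+04 rad/s; BW = Δω/(2π) = 8646 Hz.

(a) f₀ = 2.706e+04 Hz  (b) Q = 3.129  (c) BW = 8646 Hz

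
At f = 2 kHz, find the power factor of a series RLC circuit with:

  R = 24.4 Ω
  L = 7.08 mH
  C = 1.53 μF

Step 1 — Angular frequency: ω = 2π·f = 2π·2000 = 1.257e+04 rad/s.
Step 2 — Component impedances:
  R: Z = R = 24.4 Ω
  L: Z = jωL = j·1.257e+04·0.00708 = 0 + j88.97 Ω
  C: Z = 1/(jωC) = -j/(ω·C) = 0 - j52.01 Ω
Step 3 — Series combination: Z_total = R + L + C = 24.4 + j36.96 Ω = 44.29∠56.6° Ω.
Step 4 — Power factor: PF = cos(φ) = Re(Z)/|Z| = 24.4/44.286 = 0.551.
Step 5 — Type: Im(Z) = 36.96 ⇒ lagging (phase φ = 56.6°).

PF = 0.551 (lagging, φ = 56.6°)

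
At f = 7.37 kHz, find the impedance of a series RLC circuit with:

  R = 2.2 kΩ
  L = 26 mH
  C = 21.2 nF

Step 1 — Angular frequency: ω = 2π·f = 2π·7370 = 4.631e+04 rad/s.
Step 2 — Component impedances:
  R: Z = R = 2200 Ω
  L: Z = jωL = j·4.631e+04·0.026 = 0 + j1204 Ω
  C: Z = 1/(jωC) = -j/(ω·C) = 0 - j1019 Ω
Step 3 — Series combination: Z_total = R + L + C = 2200 + j185.4 Ω = 2208∠4.8° Ω.

Z = 2200 + j185.4 Ω = 2208∠4.8° Ω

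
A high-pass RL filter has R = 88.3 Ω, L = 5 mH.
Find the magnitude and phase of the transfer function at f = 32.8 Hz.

Step 1 — Angular frequency: ω = 2π·32.8 = 206.1 rad/s.
Step 2 — Transfer function: H(jω) = jωL/(R + jωL).
Step 3 — Numerator jωL = j·1.03; denominator R + jωL = 88.3 + j1.03.
Step 4 — H = 0.0001362 + j0.01167.
Step 5 — Magnitude: |H| = 0.01167 (-38.7 dB); phase: φ = 89.3°.

|H| = 0.01167 (-38.7 dB), φ = 89.3°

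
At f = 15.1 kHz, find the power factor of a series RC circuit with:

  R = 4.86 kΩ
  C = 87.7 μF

Step 1 — Angular frequency: ω = 2π·f = 2π·1.51e+04 = 9.488e+04 rad/s.
Step 2 — Component impedances:
  R: Z = R = 4860 Ω
  C: Z = 1/(jωC) = -j/(ω·C) = 0 - j0.1202 Ω
Step 3 — Series combination: Z_total = R + C = 4860 - j0.1202 Ω = 4860∠-0.0° Ω.
Step 4 — Power factor: PF = cos(φ) = Re(Z)/|Z| = 4860/4860 = 1.
Step 5 — Type: Im(Z) = -0.1202 ⇒ leading (phase φ = -0.0°).

PF = 1 (leading, φ = -0.0°)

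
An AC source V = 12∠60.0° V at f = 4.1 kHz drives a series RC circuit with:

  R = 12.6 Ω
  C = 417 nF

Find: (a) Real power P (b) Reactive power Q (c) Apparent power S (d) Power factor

Step 1 — Angular frequency: ω = 2π·f = 2π·4100 = 2.576e+04 rad/s.
Step 2 — Component impedances:
  R: Z = R = 12.6 Ω
  C: Z = 1/(jωC) = -j/(ω·C) = 0 - j93.09 Ω
Step 3 — Series combination: Z_total = R + C = 12.6 - j93.09 Ω = 93.94∠-82.3° Ω.
Step 4 — Source phasor: V = 12∠60.0° V = 6 + j10.39 V.
Step 5 — Current: I = V / Z = -0.1011 + j0.07813 A = 0.1277∠142.3° A.
Step 6 — Complex power: S = V·I* = 0.2056 - j1.519 VA.
Step 7 — Real power: P = Re(S) = 0.2056 W.
Step 8 — Reactive power: Q = Im(S) = -1.519 VAR.
Step 9 — Apparent power: |S| = 1.533 VA.
Step 10 — Power factor: PF = P/|S| = 0.1341 (leading).

(a) P = 0.2056 W  (b) Q = -1.519 VAR  (c) S = 1.533 VA  (d) PF = 0.1341 (leading)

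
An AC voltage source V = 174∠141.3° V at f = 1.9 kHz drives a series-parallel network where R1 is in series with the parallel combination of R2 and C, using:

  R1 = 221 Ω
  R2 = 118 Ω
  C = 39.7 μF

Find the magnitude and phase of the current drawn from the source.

Step 1 — Angular frequency: ω = 2π·f = 2π·1900 = 1.194e+04 rad/s.
Step 2 — Component impedances:
  R1: Z = R = 221 Ω
  R2: Z = R = 118 Ω
  C: Z = 1/(jωC) = -j/(ω·C) = 0 - j2.11 Ω
Step 3 — Parallel branch: R2 || C = 1/(1/R2 + 1/C) = 0.03772 - j2.109 Ω.
Step 4 — Series with R1: Z_total = R1 + (R2 || C) = 221 - j2.109 Ω = 221∠-0.5° Ω.
Step 5 — Source phasor: V = 174∠141.3° V = -135.8 + j108.8 V.
Step 6 — Ohm's law: I = V / Z_total = (-135.8 + j108.8) / (221 - j2.109) = -0.619 + j0.4863 A.
Step 7 — Convert to polar: |I| = 0.7872 A, ∠I = 141.8°.

I = 0.7872∠141.8° A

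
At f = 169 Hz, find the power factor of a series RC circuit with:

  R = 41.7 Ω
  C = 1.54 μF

Step 1 — Angular frequency: ω = 2π·f = 2π·169 = 1062 rad/s.
Step 2 — Component impedances:
  R: Z = R = 41.7 Ω
  C: Z = 1/(jωC) = -j/(ω·C) = 0 - j611.5 Ω
Step 3 — Series combination: Z_total = R + C = 41.7 - j611.5 Ω = 612.9∠-86.1° Ω.
Step 4 — Power factor: PF = cos(φ) = Re(Z)/|Z| = 41.7/612.94 = 0.06803.
Step 5 — Type: Im(Z) = -611.5 ⇒ leading (phase φ = -86.1°).

PF = 0.06803 (leading, φ = -86.1°)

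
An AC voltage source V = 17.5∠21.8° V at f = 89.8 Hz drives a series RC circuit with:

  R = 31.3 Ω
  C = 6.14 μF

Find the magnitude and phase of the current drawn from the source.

Step 1 — Angular frequency: ω = 2π·f = 2π·89.8 = 564.2 rad/s.
Step 2 — Component impedances:
  R: Z = R = 31.3 Ω
  C: Z = 1/(jωC) = -j/(ω·C) = 0 - j288.7 Ω
Step 3 — Series combination: Z_total = R + C = 31.3 - j288.7 Ω = 290.3∠-83.8° Ω.
Step 4 — Source phasor: V = 17.5∠21.8° V = 16.25 + j6.499 V.
Step 5 — Ohm's law: I = V / Z_total = (16.25 + j6.499) / (31.3 - j288.7) = -0.01622 + j0.05805 A.
Step 6 — Convert to polar: |I| = 0.06027 A, ∠I = 105.6°.

I = 0.06027∠105.6° A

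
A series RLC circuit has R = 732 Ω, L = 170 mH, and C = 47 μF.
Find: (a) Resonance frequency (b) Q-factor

Step 1 — Resonance condition Im(Z)=0 gives ω₀ = 1/√(LC).
Step 2 — ω₀ = 1/√(0.17·4.7e-05) = 353.8 rad/s.
Step 3 — f₀ = ω₀/(2π) = 56.3 Hz.
Step 4 — Series Q: Q = ω₀L/R = 353.8·0.17/732 = 0.08216.

(a) f₀ = 56.3 Hz  (b) Q = 0.08216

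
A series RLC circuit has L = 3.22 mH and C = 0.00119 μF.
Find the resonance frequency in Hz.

Step 1 — Resonance condition Im(Z)=0 gives ω₀ = 1/√(LC).
Step 2 — ω₀ = 1/√(0.00322·1.19e-09) = 5.109e+05 rad/s.
Step 3 — f₀ = ω₀/(2π) = 8.131e+04 Hz.

f₀ = 8.131e+04 Hz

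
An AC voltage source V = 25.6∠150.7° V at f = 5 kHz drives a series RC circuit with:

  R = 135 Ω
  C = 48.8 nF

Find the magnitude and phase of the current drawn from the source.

Step 1 — Angular frequency: ω = 2π·f = 2π·5000 = 3.142e+04 rad/s.
Step 2 — Component impedances:
  R: Z = R = 135 Ω
  C: Z = 1/(jωC) = -j/(ω·C) = 0 - j652.3 Ω
Step 3 — Series combination: Z_total = R + C = 135 - j652.3 Ω = 666.1∠-78.3° Ω.
Step 4 — Source phasor: V = 25.6∠150.7° V = -22.32 + j12.53 V.
Step 5 — Ohm's law: I = V / Z_total = (-22.32 + j12.53) / (135 - j652.3) = -0.02521 - j0.02901 A.
Step 6 — Convert to polar: |I| = 0.03843 A, ∠I = -131.0°.

I = 0.03843∠-131.0° A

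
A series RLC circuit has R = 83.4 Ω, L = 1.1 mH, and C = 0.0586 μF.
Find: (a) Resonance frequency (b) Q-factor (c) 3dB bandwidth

Step 1 — Resonance condition Im(Z)=0 gives ω₀ = 1/√(LC).
Step 2 — ω₀ = 1/√(0.0011·5.86e-08) = 1.246e+05 rad/s.
Step 3 — f₀ = ω₀/(2π) = 1.982e+04 Hz.
Step 4 — Series Q: Q = ω₀L/R = 1.246e+05·0.0011/83.4 = 1.643.
Step 5 — 3dB bandwidth: Δω = ω₀/Q = 7.582e+04 rad/s; BW = Δω/(2π) = 1.207e+04 Hz.

(a) f₀ = 1.982e+04 Hz  (b) Q = 1.643  (c) BW = 1.207e+04 Hz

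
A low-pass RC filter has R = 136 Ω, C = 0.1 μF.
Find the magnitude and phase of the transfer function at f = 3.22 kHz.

Step 1 — Angular frequency: ω = 2π·3220 = 2.023e+04 rad/s.
Step 2 — Transfer function: H(jω) = 1/(1 + jωRC).
Step 3 — Denominator: 1 + jωRC = 1 + j·2.023e+04·136·1e-07 = 1 + j0.2752.
Step 4 — H = 0.9296 - j0.2558.
Step 5 — Magnitude: |H| = 0.9642 (-0.3 dB); phase: φ = -15.4°.

|H| = 0.9642 (-0.3 dB), φ = -15.4°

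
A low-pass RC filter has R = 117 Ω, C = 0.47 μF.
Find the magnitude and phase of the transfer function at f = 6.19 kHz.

Step 1 — Angular frequency: ω = 2π·6190 = 3.889e+04 rad/s.
Step 2 — Transfer function: H(jω) = 1/(1 + jωRC).
Step 3 — Denominator: 1 + jωRC = 1 + j·3.889e+04·117·4.7e-07 = 1 + j2.139.
Step 4 — H = 0.1794 - j0.3837.
Step 5 — Magnitude: |H| = 0.4236 (-7.5 dB); phase: φ = -64.9°.

|H| = 0.4236 (-7.5 dB), φ = -64.9°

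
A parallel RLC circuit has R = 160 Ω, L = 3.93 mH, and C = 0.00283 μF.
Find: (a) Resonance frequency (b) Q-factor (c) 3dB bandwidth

Step 1 — Resonance: ω₀ = 1/√(LC) = 1/√(0.00393·2.83e-09) = 2.999e+05 rad/s.
Step 2 — f₀ = ω₀/(2π) = 4.772e+04 Hz.
Step 3 — Parallel Q: Q = R/(ω₀L) = 160/(2.999e+05·0.00393) = 0.1358.
Step 4 — Bandwidth: Δω = ω₀/Q = 2.208e+06 rad/s; BW = Δω/(2π) = 3.515e+05 Hz.

(a) f₀ = 4.772e+04 Hz  (b) Q = 0.1358  (c) BW = 3.515e+05 Hz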